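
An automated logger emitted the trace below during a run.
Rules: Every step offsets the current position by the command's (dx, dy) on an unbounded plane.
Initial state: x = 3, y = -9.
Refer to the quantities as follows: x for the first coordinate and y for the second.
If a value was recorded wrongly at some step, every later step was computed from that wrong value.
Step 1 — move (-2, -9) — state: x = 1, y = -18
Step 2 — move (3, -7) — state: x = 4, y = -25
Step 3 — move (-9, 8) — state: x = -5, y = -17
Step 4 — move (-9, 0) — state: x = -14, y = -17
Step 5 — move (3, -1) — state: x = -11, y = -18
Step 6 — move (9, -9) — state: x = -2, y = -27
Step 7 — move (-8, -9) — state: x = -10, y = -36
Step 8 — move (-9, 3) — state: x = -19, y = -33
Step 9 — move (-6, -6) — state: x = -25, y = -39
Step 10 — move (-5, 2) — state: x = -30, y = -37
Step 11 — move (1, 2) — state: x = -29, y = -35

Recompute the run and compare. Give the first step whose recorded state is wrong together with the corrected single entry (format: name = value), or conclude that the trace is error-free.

Step 1: x = 3 + (-2) = 1, y = -9 + (-9) = -18 — exactly as logged.
Step 2: x = 1 + (3) = 4, y = -18 + (-7) = -25 — matches.
Step 3: x = 4 + (-9) = -5, y = -25 + (8) = -17 — confirmed correct.
Step 4: x = -5 + (-9) = -14, y = -17 + (0) = -17 — checks out.
Step 5: x = -14 + (3) = -11, y = -17 + (-1) = -18 — matches.
Step 6: x = -11 + (9) = -2, y = -18 + (-9) = -27 — verified.
Step 7: x = -2 + (-8) = -10, y = -27 + (-9) = -36 — same as recorded.
Step 8: x = -10 + (-9) = -19, y = -36 + (3) = -33 — matches.
Step 9: x = -19 + (-6) = -25, y = -33 + (-6) = -39 — exactly as logged.
Step 10: x = -25 + (-5) = -30, y = -39 + (2) = -37 — no discrepancy.
Step 11: x = -30 + (1) = -29, y = -37 + (2) = -35 — agrees with the trace.
All entries verified; no error found.

no error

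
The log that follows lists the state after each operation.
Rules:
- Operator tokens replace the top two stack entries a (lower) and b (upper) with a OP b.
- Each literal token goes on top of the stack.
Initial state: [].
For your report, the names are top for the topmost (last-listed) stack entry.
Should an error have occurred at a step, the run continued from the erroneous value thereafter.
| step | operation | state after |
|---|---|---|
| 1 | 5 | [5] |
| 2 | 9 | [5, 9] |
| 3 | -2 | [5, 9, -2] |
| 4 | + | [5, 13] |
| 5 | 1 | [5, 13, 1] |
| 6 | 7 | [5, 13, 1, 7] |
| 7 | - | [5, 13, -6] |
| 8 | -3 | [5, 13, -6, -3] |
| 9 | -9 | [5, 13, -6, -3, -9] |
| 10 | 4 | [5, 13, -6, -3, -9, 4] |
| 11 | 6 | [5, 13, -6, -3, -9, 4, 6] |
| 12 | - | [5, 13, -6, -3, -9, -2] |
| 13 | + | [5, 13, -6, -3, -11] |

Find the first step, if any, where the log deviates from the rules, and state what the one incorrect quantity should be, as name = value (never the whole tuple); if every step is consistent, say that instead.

step 4, top = 7

Step 1: push 5: top = 5 — no discrepancy.
Step 2: push 9: top = 9 — exactly as logged.
Step 3: push -2: top = -2 — checks out.
Step 4: 9 + -2 = 7 — the entry is off here.
First deviation found at step 4; the corrected entry is top = 7.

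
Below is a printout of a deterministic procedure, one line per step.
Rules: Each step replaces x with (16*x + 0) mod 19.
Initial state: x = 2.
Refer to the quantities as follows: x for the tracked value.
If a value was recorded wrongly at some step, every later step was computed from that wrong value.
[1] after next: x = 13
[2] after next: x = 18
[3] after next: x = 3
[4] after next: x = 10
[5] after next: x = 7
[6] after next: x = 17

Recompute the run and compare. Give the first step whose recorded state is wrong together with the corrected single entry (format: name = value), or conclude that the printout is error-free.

step 5, x = 8

Step 1: x = (16*2 + 0) mod 19 = 13 — same as recorded.
Step 2: x = (16*13 + 0) mod 19 = 18 — in agreement.
Step 3: x = (16*18 + 0) mod 19 = 3 — matches.
Step 4: x = (16*3 + 0) mod 19 = 10 — checks out.
Step 5: x = (16*10 + 0) mod 19 = 8 — the entry is off here.
That makes step 5 the first incorrect line — x = 8 is what it should show.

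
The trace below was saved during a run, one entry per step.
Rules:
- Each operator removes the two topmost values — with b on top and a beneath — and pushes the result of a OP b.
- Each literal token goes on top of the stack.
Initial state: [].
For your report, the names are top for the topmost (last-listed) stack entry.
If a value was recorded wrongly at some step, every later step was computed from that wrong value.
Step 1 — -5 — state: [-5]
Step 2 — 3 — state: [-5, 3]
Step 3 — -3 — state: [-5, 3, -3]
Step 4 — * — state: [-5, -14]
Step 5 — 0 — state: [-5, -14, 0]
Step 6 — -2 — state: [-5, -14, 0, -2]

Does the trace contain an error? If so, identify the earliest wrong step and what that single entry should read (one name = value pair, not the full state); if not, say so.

step 4, top = -9

step 1: push -5: top = -5 -> exactly as logged
step 2: push 3: top = 3 -> confirmed correct
step 3: push -3: top = -3 -> confirmed correct
step 4: 3 * -3 = -9 -> first mismatch against the trace
First incorrect step: 4; the correct value is top = -9.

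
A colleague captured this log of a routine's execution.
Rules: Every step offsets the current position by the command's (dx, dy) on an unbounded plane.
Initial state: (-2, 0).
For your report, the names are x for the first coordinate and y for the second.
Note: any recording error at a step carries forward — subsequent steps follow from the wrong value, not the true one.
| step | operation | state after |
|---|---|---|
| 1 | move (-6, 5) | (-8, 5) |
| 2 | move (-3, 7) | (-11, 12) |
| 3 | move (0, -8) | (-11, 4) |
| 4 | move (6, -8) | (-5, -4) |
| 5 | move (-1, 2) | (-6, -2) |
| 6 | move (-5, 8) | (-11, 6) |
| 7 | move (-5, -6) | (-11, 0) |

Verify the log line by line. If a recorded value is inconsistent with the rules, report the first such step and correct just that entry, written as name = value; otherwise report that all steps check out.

1. x = -2 + (-6) = -8, y = 0 + (5) = 5 (confirmed correct)
2. x = -8 + (-3) = -11, y = 5 + (7) = 12 (verified)
3. x = -11 + (0) = -11, y = 12 + (-8) = 4 (verified)
4. x = -11 + (6) = -5, y = 4 + (-8) = -4 (in agreement)
5. x = -5 + (-1) = -6, y = -4 + (2) = -2 (agrees with the log)
6. x = -6 + (-5) = -11, y = -2 + (8) = 6 (agrees with the log)
7. x = -11 + (-5) = -16, y = 6 + (-6) = 0 (this is not what the log shows)
First deviation found at step 7; the corrected entry is x = -16.

step 7, x = -16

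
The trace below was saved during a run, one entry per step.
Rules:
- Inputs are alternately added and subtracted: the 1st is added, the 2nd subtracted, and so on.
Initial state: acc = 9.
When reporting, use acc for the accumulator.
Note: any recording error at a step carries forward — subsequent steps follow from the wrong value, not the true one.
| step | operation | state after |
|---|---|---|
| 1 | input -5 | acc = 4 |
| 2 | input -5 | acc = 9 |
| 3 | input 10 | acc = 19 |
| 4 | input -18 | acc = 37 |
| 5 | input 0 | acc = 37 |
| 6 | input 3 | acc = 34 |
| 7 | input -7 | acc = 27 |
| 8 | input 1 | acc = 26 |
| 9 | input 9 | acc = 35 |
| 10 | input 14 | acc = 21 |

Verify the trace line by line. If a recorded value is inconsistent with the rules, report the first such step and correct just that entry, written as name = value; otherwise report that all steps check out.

Step 1: acc = 9 + -5 = 4 — matches.
Step 2: acc = 4 - -5 = 9 — in agreement.
Step 3: acc = 9 + 10 = 19 — same as recorded.
Step 4: acc = 19 - -18 = 37 — same as recorded.
Step 5: acc = 37 + 0 = 37 — agrees with the trace.
Step 6: acc = 37 - 3 = 34 — matches.
Step 7: acc = 34 + -7 = 27 — verified.
Step 8: acc = 27 - 1 = 26 — agrees with the trace.
Step 9: acc = 26 + 9 = 35 — agrees with the trace.
Step 10: acc = 35 - 14 = 21 — confirmed correct.
All entries verified; no error found.

no error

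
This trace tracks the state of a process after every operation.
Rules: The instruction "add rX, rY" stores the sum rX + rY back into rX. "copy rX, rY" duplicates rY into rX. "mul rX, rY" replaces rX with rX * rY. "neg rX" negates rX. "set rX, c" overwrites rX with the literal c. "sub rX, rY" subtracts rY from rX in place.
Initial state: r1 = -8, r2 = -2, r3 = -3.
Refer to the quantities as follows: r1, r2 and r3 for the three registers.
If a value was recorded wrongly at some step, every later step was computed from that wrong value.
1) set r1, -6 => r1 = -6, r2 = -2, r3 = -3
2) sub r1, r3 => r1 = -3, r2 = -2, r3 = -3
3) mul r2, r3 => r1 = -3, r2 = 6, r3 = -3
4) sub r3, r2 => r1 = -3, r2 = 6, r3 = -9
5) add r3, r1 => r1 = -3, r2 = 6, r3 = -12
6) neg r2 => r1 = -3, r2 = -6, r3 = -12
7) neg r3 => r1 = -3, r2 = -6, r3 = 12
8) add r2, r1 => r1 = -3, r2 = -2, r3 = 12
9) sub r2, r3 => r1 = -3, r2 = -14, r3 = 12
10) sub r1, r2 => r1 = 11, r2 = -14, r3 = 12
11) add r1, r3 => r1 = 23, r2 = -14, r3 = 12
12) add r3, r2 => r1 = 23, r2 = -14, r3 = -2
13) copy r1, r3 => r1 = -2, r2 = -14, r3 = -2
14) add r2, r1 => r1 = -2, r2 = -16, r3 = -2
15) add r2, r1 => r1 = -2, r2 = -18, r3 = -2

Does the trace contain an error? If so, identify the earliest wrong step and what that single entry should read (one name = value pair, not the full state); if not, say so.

1. r1 = -6 (in agreement)
2. r1 = -6 - -3 = -3 (matches)
3. r2 = -2 * -3 = 6 (consistent with the trace)
4. r3 = -3 - 6 = -9 (confirmed correct)
5. r3 = -9 + -3 = -12 (verified)
6. r2 = -(6) = -6 (checks out)
7. r3 = -(-12) = 12 (in agreement)
8. r2 = -6 + -3 = -9 (a discrepancy with the trace)
Step 8 is the first one off; corrected, r2 = -9.

step 8, r2 = -9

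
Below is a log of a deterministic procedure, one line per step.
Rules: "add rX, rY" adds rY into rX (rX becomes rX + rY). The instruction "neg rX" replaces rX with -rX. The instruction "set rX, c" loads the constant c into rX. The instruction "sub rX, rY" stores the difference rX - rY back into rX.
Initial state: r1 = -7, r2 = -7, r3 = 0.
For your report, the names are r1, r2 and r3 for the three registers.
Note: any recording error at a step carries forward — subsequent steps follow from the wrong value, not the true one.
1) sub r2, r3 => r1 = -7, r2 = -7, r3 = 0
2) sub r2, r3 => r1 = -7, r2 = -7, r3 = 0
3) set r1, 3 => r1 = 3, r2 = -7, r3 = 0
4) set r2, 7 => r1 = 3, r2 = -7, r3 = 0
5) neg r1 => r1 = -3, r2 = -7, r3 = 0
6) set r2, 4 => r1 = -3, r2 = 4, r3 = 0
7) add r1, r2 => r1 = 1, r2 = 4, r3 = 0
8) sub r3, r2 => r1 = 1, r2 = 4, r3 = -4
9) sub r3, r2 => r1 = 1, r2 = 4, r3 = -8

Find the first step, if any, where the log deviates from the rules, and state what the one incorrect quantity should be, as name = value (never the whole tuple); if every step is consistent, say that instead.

step 1: r2 = -7 - 0 = -7 -> same as recorded
step 2: r2 = -7 - 0 = -7 -> agrees with the log
step 3: r1 = 3 -> verified
step 4: r2 = 7 -> first mismatch against the log
So the first discrepancy is step 4, where the right value is r2 = 7.

step 4, r2 = 7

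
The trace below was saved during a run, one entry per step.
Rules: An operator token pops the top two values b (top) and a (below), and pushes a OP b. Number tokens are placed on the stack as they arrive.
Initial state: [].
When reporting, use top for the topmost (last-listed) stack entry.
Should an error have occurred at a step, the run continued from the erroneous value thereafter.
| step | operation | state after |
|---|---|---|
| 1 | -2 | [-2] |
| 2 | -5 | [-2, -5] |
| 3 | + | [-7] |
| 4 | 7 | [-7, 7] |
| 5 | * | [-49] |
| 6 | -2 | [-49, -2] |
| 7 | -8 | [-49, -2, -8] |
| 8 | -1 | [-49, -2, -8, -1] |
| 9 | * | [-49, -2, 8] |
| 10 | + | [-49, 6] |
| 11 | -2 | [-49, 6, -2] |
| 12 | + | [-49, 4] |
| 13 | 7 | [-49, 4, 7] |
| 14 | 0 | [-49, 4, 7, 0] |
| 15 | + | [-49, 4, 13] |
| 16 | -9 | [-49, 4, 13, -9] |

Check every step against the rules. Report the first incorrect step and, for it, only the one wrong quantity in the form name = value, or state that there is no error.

Recomputing the run from the initial state:
step 1: [-2]
step 2: [-2, -5]
step 3: [-7]
step 4: [-7, 7]
step 5: [-49]
step 6: [-49, -2]
step 7: [-49, -2, -8]
step 8: [-49, -2, -8, -1]
step 9: [-49, -2, 8]
step 10: [-49, 6]
step 11: [-49, 6, -2]
step 12: [-49, 4]
step 13: [-49, 4, 7]
step 14: [-49, 4, 7, 0]
step 15: [-49, 4, 7]
step 16: [-49, 4, 7, -9]
The first disagreement with the trace is at step 15, where the value should be top = 7.

step 15, top = 7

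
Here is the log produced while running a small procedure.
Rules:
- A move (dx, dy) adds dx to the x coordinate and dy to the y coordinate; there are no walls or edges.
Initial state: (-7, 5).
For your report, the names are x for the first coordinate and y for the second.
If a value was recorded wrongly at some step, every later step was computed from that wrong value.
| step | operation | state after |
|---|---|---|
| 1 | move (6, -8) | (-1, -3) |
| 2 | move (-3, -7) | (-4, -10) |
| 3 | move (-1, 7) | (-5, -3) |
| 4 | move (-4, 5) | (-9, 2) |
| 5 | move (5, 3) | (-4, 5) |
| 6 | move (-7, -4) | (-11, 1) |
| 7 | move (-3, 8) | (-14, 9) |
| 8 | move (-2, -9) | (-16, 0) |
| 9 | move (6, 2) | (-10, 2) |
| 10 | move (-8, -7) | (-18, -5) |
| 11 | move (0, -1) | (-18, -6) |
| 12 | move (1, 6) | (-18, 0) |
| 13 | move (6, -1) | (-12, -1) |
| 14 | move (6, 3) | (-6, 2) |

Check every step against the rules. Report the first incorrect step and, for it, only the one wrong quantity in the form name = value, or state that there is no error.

step 12, x = -17

Recomputing the run from the initial state:
step 1: x = -1, y = -3
step 2: x = -4, y = -10
step 3: x = -5, y = -3
step 4: x = -9, y = 2
step 5: x = -4, y = 5
step 6: x = -11, y = 1
step 7: x = -14, y = 9
step 8: x = -16, y = 0
step 9: x = -10, y = 2
step 10: x = -18, y = -5
step 11: x = -18, y = -6
step 12: x = -17, y = 0
step 13: x = -11, y = -1
step 14: x = -5, y = 2
The first disagreement with the log is at step 12, where the value should be x = -17.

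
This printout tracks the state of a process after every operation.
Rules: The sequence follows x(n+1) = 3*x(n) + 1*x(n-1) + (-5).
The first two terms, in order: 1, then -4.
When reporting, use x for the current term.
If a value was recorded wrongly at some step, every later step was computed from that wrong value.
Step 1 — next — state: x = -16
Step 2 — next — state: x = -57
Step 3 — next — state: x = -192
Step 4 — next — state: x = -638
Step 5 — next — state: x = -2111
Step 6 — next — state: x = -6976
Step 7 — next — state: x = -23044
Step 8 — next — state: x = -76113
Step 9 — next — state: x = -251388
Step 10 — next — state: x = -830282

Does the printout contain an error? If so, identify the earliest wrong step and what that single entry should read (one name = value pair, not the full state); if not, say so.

no error

1. x = 3*(-4) + (1)*(1) + (-5) = -16 (confirmed correct)
2. x = 3*(-16) + (1)*(-4) + (-5) = -57 (in agreement)
3. x = 3*(-57) + (1)*(-16) + (-5) = -192 (verified)
4. x = 3*(-192) + (1)*(-57) + (-5) = -638 (in agreement)
5. x = 3*(-638) + (1)*(-192) + (-5) = -2111 (no discrepancy)
6. x = 3*(-2111) + (1)*(-638) + (-5) = -6976 (verified)
7. x = 3*(-6976) + (1)*(-2111) + (-5) = -23044 (in agreement)
8. x = 3*(-23044) + (1)*(-6976) + (-5) = -76113 (confirmed correct)
9. x = 3*(-76113) + (1)*(-23044) + (-5) = -251388 (confirmed correct)
10. x = 3*(-251388) + (1)*(-76113) + (-5) = -830282 (agrees with the printout)
The whole run recomputes cleanly — no discrepancies.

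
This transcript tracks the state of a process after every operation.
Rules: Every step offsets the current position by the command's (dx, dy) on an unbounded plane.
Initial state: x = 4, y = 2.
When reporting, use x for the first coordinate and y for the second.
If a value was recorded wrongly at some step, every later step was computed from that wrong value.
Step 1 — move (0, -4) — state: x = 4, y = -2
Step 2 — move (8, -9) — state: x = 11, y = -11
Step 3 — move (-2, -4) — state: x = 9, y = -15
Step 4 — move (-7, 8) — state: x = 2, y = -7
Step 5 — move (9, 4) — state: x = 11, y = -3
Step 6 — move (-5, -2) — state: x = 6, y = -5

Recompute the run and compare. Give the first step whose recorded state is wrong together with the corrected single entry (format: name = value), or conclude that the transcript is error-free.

step 2, x = 12

Step 1: x = 4 + (0) = 4, y = 2 + (-4) = -2 — same as recorded.
Step 2: x = 4 + (8) = 12, y = -2 + (-9) = -11 — a discrepancy with the transcript.
First deviation found at step 2; the corrected entry is x = 12.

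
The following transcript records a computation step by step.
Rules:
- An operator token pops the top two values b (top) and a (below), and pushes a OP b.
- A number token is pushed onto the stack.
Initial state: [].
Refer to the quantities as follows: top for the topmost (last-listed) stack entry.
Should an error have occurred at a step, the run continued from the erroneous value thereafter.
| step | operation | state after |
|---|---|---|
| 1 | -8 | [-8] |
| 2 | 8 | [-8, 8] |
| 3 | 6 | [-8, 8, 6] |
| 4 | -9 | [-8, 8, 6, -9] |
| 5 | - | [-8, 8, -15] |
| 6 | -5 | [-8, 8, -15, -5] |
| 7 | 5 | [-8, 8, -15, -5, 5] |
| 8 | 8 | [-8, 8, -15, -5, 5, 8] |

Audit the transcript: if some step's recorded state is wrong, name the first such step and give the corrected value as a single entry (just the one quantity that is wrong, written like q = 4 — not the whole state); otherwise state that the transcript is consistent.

Recomputing the run from the initial state:
step 1: [-8]
step 2: [-8, 8]
step 3: [-8, 8, 6]
step 4: [-8, 8, 6, -9]
step 5: [-8, 8, 15]
step 6: [-8, 8, 15, -5]
step 7: [-8, 8, 15, -5, 5]
step 8: [-8, 8, 15, -5, 5, 8]
The first disagreement with the transcript is at step 5, where the value should be top = 15.

step 5, top = 15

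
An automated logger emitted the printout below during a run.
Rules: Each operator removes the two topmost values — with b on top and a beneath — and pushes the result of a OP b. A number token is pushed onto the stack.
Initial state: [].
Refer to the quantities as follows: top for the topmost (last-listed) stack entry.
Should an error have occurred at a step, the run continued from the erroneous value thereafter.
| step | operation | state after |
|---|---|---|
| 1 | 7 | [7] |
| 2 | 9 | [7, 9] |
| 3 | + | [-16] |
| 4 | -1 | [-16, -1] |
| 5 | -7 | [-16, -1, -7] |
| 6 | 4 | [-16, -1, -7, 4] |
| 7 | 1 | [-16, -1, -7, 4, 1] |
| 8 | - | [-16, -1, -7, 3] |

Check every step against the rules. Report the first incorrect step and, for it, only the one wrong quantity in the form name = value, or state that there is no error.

step 1: push 7: top = 7 -> consistent with the printout
step 2: push 9: top = 9 -> exactly as logged
step 3: 7 + 9 = 16 -> the entry is off here
First incorrect step: 3; the correct value is top = 16.

step 3, top = 16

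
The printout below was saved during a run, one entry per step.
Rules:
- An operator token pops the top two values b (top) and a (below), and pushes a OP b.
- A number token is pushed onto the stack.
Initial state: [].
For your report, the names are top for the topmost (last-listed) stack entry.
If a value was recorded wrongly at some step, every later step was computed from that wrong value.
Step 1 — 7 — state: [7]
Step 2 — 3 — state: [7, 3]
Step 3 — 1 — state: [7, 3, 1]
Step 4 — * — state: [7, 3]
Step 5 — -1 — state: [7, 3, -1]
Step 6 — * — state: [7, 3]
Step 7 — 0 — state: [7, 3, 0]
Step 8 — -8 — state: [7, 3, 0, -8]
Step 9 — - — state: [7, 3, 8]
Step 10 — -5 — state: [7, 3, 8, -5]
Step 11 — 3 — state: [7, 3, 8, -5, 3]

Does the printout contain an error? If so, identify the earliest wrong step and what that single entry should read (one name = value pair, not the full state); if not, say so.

Step 1: push 7: top = 7 — no discrepancy.
Step 2: push 3: top = 3 — in agreement.
Step 3: push 1: top = 1 — verified.
Step 4: 3 * 1 = 3 — no discrepancy.
Step 5: push -1: top = -1 — matches.
Step 6: 3 * -1 = -3 — the printout disagrees here.
First incorrect step: 6; the correct value is top = -3.

step 6, top = -3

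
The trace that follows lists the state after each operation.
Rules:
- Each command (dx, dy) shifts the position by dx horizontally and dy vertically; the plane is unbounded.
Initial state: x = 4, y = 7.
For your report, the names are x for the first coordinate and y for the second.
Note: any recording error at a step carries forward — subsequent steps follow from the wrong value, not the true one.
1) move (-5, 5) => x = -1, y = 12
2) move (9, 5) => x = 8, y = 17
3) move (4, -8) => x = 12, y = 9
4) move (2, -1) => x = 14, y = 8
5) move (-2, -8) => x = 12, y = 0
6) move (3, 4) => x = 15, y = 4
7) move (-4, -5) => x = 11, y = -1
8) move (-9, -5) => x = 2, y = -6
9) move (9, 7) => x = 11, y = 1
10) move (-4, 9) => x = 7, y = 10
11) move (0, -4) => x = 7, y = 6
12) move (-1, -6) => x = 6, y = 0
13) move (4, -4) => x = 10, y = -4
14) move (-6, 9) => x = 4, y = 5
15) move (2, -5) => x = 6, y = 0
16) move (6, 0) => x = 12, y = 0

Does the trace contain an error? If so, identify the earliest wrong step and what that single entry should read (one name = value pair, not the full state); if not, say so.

no error

Recomputing the run from the initial state:
step 1: x = -1, y = 12
step 2: x = 8, y = 17
step 3: x = 12, y = 9
step 4: x = 14, y = 8
step 5: x = 12, y = 0
step 6: x = 15, y = 4
step 7: x = 11, y = -1
step 8: x = 2, y = -6
step 9: x = 11, y = 1
step 10: x = 7, y = 10
step 11: x = 7, y = 6
step 12: x = 6, y = 0
step 13: x = 10, y = -4
step 14: x = 4, y = 5
step 15: x = 6, y = 0
step 16: x = 12, y = 0
This matches the trace at every step.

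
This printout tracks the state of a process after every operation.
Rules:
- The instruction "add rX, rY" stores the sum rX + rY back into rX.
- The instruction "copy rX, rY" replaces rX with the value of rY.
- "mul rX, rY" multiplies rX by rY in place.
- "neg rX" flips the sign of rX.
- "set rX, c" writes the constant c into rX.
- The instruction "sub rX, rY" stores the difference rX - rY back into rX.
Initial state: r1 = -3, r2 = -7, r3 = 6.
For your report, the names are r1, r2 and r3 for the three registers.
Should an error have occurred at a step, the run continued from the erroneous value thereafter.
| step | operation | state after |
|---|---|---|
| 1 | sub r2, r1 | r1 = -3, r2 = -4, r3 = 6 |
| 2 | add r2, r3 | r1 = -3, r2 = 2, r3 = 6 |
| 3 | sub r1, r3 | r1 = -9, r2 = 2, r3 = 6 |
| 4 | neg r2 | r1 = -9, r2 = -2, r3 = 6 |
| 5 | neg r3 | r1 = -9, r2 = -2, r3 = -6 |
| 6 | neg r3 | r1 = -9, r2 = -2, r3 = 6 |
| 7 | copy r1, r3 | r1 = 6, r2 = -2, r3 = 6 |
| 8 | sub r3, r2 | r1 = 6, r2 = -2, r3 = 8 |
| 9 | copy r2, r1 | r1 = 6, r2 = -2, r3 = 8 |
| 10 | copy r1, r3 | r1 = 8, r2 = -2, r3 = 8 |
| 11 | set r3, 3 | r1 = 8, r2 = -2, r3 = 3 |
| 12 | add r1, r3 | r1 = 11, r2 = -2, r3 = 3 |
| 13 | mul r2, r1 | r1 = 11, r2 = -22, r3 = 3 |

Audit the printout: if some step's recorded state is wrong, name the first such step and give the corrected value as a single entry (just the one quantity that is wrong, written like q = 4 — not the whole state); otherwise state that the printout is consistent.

Recomputing the run from the initial state:
step 1: r1 = -3, r2 = -4, r3 = 6
step 2: r1 = -3, r2 = 2, r3 = 6
step 3: r1 = -9, r2 = 2, r3 = 6
step 4: r1 = -9, r2 = -2, r3 = 6
step 5: r1 = -9, r2 = -2, r3 = -6
step 6: r1 = -9, r2 = -2, r3 = 6
step 7: r1 = 6, r2 = -2, r3 = 6
step 8: r1 = 6, r2 = -2, r3 = 8
step 9: r1 = 6, r2 = 6, r3 = 8
step 10: r1 = 8, r2 = 6, r3 = 8
step 11: r1 = 8, r2 = 6, r3 = 3
step 12: r1 = 11, r2 = 6, r3 = 3
step 13: r1 = 11, r2 = 66, r3 = 3
The first disagreement with the printout is at step 9, where the value should be r2 = 6.

step 9, r2 = 6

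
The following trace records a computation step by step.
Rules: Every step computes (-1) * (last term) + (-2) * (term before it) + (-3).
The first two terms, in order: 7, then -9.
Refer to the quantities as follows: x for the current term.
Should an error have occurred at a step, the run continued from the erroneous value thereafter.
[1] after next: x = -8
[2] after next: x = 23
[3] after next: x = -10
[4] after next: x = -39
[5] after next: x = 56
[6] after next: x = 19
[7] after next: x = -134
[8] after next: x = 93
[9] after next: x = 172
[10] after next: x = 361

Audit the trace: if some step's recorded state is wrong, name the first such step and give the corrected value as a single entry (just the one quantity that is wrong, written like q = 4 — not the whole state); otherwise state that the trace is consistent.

step 10, x = -361

Recomputing the run from the initial state:
step 1: x = -8
step 2: x = 23
step 3: x = -10
step 4: x = -39
step 5: x = 56
step 6: x = 19
step 7: x = -134
step 8: x = 93
step 9: x = 172
step 10: x = -361
The first disagreement with the trace is at step 10, where the value should be x = -361.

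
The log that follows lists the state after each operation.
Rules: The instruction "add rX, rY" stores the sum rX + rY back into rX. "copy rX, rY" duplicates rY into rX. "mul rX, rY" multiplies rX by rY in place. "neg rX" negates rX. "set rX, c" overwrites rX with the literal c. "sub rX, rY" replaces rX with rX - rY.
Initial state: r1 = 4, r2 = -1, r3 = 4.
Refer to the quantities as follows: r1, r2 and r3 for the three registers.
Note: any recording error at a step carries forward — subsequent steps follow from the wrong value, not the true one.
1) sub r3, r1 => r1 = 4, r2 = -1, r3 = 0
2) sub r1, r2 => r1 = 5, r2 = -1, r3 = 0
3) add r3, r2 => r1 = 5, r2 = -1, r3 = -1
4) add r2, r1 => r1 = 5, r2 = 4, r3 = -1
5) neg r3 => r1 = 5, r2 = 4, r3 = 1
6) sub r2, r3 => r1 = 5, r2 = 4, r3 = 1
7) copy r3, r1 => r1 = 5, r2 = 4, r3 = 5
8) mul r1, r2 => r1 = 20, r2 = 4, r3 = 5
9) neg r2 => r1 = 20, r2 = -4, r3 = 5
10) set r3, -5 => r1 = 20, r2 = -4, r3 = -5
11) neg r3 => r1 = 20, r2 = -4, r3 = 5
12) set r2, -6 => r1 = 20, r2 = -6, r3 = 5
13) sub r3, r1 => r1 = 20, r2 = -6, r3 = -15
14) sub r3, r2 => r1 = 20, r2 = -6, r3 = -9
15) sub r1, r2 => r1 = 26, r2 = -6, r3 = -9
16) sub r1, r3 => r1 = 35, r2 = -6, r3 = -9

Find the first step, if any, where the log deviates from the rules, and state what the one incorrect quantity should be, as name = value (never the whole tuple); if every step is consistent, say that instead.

step 6, r2 = 3

Recomputing the run from the initial state:
step 1: r1 = 4, r2 = -1, r3 = 0
step 2: r1 = 5, r2 = -1, r3 = 0
step 3: r1 = 5, r2 = -1, r3 = -1
step 4: r1 = 5, r2 = 4, r3 = -1
step 5: r1 = 5, r2 = 4, r3 = 1
step 6: r1 = 5, r2 = 3, r3 = 1
step 7: r1 = 5, r2 = 3, r3 = 5
step 8: r1 = 15, r2 = 3, r3 = 5
step 9: r1 = 15, r2 = -3, r3 = 5
step 10: r1 = 15, r2 = -3, r3 = -5
step 11: r1 = 15, r2 = -3, r3 = 5
step 12: r1 = 15, r2 = -6, r3 = 5
step 13: r1 = 15, r2 = -6, r3 = -10
step 14: r1 = 15, r2 = -6, r3 = -4
step 15: r1 = 21, r2 = -6, r3 = -4
step 16: r1 = 25, r2 = -6, r3 = -4
The first disagreement with the log is at step 6, where the value should be r2 = 3.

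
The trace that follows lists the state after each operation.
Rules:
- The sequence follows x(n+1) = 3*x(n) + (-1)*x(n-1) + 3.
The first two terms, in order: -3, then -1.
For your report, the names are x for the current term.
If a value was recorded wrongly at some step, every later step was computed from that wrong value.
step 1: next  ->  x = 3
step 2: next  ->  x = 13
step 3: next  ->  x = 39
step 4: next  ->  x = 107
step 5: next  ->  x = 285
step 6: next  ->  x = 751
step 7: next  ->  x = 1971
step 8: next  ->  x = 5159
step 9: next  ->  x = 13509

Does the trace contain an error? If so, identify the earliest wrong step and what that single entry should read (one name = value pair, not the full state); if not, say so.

1. x = 3*(-1) + (-1)*(-3) + (3) = 3 (agrees with the trace)
2. x = 3*(3) + (-1)*(-1) + (3) = 13 (exactly as logged)
3. x = 3*(13) + (-1)*(3) + (3) = 39 (same as recorded)
4. x = 3*(39) + (-1)*(13) + (3) = 107 (agrees with the trace)
5. x = 3*(107) + (-1)*(39) + (3) = 285 (exactly as logged)
6. x = 3*(285) + (-1)*(107) + (3) = 751 (in agreement)
7. x = 3*(751) + (-1)*(285) + (3) = 1971 (consistent with the trace)
8. x = 3*(1971) + (-1)*(751) + (3) = 5165 (a discrepancy with the trace)
Conclusion: step 8 carries the first error; the entry should be x = 5165.

step 8, x = 5165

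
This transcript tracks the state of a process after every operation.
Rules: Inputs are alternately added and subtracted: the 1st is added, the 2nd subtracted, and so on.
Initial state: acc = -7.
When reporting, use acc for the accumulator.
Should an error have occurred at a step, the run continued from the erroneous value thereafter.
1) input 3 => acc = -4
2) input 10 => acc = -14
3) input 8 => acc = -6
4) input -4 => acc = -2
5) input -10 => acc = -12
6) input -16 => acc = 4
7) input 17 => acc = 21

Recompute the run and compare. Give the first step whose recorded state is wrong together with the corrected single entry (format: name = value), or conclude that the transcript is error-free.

no error

1. acc = -7 + 3 = -4 (exactly as logged)
2. acc = -4 - 10 = -14 (checks out)
3. acc = -14 + 8 = -6 (checks out)
4. acc = -6 - -4 = -2 (agrees with the transcript)
5. acc = -2 + -10 = -12 (confirmed correct)
6. acc = -12 - -16 = 4 (confirmed correct)
7. acc = 4 + 17 = 21 (in agreement)
Each recorded entry agrees with the recomputation.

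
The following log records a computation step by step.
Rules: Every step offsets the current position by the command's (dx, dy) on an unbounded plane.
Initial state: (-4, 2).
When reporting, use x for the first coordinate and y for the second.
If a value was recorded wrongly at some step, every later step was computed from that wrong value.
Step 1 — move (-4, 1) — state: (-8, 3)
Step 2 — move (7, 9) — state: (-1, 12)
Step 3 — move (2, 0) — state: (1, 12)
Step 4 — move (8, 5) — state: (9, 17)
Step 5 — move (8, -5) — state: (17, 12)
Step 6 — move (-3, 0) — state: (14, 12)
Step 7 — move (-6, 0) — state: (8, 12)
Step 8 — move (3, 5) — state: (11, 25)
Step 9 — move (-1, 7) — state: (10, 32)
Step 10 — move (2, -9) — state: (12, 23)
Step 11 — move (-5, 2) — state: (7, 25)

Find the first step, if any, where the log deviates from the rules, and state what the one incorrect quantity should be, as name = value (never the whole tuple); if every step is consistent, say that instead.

Step 1: x = -4 + (-4) = -8, y = 2 + (1) = 3 — in agreement.
Step 2: x = -8 + (7) = -1, y = 3 + (9) = 12 — same as recorded.
Step 3: x = -1 + (2) = 1, y = 12 + (0) = 12 — matches.
Step 4: x = 1 + (8) = 9, y = 12 + (5) = 17 — in agreement.
Step 5: x = 9 + (8) = 17, y = 17 + (-5) = 12 — checks out.
Step 6: x = 17 + (-3) = 14, y = 12 + (0) = 12 — exactly as logged.
Step 7: x = 14 + (-6) = 8, y = 12 + (0) = 12 — in agreement.
Step 8: x = 8 + (3) = 11, y = 12 + (5) = 17 — the recorded entry deviates here.
The audit stops at step 8: the recorded entry is wrong and should be y = 17.

step 8, y = 17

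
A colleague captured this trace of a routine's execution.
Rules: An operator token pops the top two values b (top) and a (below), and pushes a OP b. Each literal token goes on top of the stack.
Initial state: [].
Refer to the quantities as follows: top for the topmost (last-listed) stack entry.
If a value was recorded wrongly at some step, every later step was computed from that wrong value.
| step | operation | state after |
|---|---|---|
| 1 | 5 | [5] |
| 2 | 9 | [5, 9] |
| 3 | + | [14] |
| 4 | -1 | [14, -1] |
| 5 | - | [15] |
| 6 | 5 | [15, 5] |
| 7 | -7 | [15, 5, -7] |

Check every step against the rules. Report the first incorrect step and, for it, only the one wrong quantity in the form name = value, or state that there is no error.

Step 1: push 5: top = 5 — confirmed correct.
Step 2: push 9: top = 9 — agrees with the trace.
Step 3: 5 + 9 = 14 — checks out.
Step 4: push -1: top = -1 — checks out.
Step 5: 14 - -1 = 15 — confirmed correct.
Step 6: push 5: top = 5 — same as recorded.
Step 7: push -7: top = -7 — agrees with the trace.
Every step is consistent.

no error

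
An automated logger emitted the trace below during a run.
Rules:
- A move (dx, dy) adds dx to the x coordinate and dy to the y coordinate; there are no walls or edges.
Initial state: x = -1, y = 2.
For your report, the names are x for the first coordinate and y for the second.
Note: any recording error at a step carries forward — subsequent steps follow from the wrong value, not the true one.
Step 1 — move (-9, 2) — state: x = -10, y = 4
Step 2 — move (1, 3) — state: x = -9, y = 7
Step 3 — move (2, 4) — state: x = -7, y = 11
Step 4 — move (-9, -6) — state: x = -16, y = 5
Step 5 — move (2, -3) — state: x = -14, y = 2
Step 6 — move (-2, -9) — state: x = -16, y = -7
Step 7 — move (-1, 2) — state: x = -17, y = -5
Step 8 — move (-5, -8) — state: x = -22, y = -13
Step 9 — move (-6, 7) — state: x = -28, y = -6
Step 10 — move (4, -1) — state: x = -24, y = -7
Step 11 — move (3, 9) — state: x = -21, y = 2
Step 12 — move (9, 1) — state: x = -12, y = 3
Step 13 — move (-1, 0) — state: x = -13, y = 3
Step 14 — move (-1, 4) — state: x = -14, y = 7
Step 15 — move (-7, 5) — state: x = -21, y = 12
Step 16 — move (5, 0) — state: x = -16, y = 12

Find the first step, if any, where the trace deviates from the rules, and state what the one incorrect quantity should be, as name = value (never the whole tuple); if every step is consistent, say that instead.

step 1: x = -1 + (-9) = -10, y = 2 + (2) = 4 -> checks out
step 2: x = -10 + (1) = -9, y = 4 + (3) = 7 -> verified
step 3: x = -9 + (2) = -7, y = 7 + (4) = 11 -> verified
step 4: x = -7 + (-9) = -16, y = 11 + (-6) = 5 -> agrees with the trace
step 5: x = -16 + (2) = -14, y = 5 + (-3) = 2 -> verified
step 6: x = -14 + (-2) = -16, y = 2 + (-9) = -7 -> consistent with the trace
step 7: x = -16 + (-1) = -17, y = -7 + (2) = -5 -> checks out
step 8: x = -17 + (-5) = -22, y = -5 + (-8) = -13 -> confirmed correct
step 9: x = -22 + (-6) = -28, y = -13 + (7) = -6 -> in agreement
step 10: x = -28 + (4) = -24, y = -6 + (-1) = -7 -> agrees with the trace
step 11: x = -24 + (3) = -21, y = -7 + (9) = 2 -> verified
step 12: x = -21 + (9) = -12, y = 2 + (1) = 3 -> confirmed correct
step 13: x = -12 + (-1) = -13, y = 3 + (0) = 3 -> same as recorded
step 14: x = -13 + (-1) = -14, y = 3 + (4) = 7 -> checks out
step 15: x = -14 + (-7) = -21, y = 7 + (5) = 12 -> agrees with the trace
step 16: x = -21 + (5) = -16, y = 12 + (0) = 12 -> agrees with the trace
No step deviates from the rules.

no error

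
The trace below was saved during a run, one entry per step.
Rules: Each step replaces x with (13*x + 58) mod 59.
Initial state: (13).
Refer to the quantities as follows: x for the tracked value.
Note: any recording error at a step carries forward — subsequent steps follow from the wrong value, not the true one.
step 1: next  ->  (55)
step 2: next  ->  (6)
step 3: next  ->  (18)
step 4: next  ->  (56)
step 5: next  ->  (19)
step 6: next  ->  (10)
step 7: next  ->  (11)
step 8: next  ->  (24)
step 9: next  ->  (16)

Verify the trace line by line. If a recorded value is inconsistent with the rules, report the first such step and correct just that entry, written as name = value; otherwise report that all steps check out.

step 1, x = 50

step 1: x = (13*13 + 58) mod 59 = 50 -> the trace has a different value
First incorrect step: 1; the correct value is x = 50.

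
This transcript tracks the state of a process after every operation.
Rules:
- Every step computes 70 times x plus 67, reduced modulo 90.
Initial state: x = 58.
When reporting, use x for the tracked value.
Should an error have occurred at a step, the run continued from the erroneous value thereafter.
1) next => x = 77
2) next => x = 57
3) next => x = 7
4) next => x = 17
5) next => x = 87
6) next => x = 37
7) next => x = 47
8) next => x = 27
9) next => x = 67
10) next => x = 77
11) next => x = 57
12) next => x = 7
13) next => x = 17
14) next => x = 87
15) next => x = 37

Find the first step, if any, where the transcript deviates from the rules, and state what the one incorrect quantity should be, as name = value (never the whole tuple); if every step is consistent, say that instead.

Step 1: x = (70*58 + 67) mod 90 = 77 — confirmed correct.
Step 2: x = (70*77 + 67) mod 90 = 57 — checks out.
Step 3: x = (70*57 + 67) mod 90 = 7 — matches.
Step 4: x = (70*7 + 67) mod 90 = 17 — agrees with the transcript.
Step 5: x = (70*17 + 67) mod 90 = 87 — in agreement.
Step 6: x = (70*87 + 67) mod 90 = 37 — same as recorded.
Step 7: x = (70*37 + 67) mod 90 = 47 — same as recorded.
Step 8: x = (70*47 + 67) mod 90 = 27 — no discrepancy.
Step 9: x = (70*27 + 67) mod 90 = 67 — matches.
Step 10: x = (70*67 + 67) mod 90 = 77 — same as recorded.
Step 11: x = (70*77 + 67) mod 90 = 57 — agrees with the transcript.
Step 12: x = (70*57 + 67) mod 90 = 7 — consistent with the transcript.
Step 13: x = (70*7 + 67) mod 90 = 17 — matches.
Step 14: x = (70*17 + 67) mod 90 = 87 — in agreement.
Step 15: x = (70*87 + 67) mod 90 = 37 — verified.
All entries verified; no error found.

no error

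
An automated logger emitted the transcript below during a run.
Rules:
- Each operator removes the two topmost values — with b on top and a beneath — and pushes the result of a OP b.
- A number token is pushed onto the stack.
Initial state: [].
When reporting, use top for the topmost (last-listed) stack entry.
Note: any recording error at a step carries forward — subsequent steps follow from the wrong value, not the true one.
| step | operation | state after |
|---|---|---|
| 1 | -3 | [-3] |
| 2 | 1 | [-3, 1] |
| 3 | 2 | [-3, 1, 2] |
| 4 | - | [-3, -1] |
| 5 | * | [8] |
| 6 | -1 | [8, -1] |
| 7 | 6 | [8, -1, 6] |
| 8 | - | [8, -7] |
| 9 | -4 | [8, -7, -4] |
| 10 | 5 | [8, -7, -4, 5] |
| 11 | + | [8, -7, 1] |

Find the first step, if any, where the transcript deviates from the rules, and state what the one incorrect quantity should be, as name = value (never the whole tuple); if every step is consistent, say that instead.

1. push -3: top = -3 (in agreement)
2. push 1: top = 1 (consistent with the transcript)
3. push 2: top = 2 (agrees with the transcript)
4. 1 - 2 = -1 (confirmed correct)
5. -3 * -1 = 3 (the entry is off here)
So the first discrepancy is step 5, where the right value is top = 3.

step 5, top = 3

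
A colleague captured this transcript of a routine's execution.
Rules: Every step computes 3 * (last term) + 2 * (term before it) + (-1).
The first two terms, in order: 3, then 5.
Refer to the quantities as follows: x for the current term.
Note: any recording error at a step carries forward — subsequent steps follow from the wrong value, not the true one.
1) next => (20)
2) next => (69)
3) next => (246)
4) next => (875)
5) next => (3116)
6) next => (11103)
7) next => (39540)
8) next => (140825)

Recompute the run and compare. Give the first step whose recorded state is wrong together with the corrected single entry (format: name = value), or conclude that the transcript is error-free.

Recomputing the run from the initial state:
step 1: x = 20
step 2: x = 69
step 3: x = 246
step 4: x = 875
step 5: x = 3116
step 6: x = 11097
step 7: x = 39522
step 8: x = 140759
The first disagreement with the transcript is at step 6, where the value should be x = 11097.

step 6, x = 11097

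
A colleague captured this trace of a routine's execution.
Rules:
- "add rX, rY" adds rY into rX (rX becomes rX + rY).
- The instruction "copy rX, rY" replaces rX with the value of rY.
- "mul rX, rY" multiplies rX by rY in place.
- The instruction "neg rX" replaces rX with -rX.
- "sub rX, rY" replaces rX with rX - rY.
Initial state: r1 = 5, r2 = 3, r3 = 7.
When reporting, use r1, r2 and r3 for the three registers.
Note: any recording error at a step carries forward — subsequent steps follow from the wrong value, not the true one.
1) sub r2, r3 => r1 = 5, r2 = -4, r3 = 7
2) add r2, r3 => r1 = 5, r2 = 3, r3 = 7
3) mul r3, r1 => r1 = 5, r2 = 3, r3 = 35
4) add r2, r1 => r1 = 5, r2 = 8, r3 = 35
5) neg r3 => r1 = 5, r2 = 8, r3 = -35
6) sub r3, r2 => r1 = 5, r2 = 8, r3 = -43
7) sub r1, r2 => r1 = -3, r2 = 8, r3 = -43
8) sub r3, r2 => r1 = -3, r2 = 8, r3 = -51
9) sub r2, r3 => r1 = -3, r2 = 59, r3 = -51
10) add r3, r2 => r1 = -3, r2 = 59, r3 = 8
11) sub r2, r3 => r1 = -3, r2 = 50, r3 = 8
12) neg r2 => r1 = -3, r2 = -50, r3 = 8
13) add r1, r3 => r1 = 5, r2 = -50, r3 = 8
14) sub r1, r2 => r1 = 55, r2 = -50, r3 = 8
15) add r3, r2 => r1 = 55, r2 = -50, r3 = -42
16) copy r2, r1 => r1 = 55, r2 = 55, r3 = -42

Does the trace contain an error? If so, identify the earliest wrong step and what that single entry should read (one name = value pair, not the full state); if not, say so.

step 11, r2 = 51

Recomputing the run from the initial state:
step 1: r1 = 5, r2 = -4, r3 = 7
step 2: r1 = 5, r2 = 3, r3 = 7
step 3: r1 = 5, r2 = 3, r3 = 35
step 4: r1 = 5, r2 = 8, r3 = 35
step 5: r1 = 5, r2 = 8, r3 = -35
step 6: r1 = 5, r2 = 8, r3 = -43
step 7: r1 = -3, r2 = 8, r3 = -43
step 8: r1 = -3, r2 = 8, r3 = -51
step 9: r1 = -3, r2 = 59, r3 = -51
step 10: r1 = -3, r2 = 59, r3 = 8
step 11: r1 = -3, r2 = 51, r3 = 8
step 12: r1 = -3, r2 = -51, r3 = 8
step 13: r1 = 5, r2 = -51, r3 = 8
step 14: r1 = 56, r2 = -51, r3 = 8
step 15: r1 = 56, r2 = -51, r3 = -43
step 16: r1 = 56, r2 = 56, r3 = -43
The first disagreement with the trace is at step 11, where the value should be r2 = 51.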